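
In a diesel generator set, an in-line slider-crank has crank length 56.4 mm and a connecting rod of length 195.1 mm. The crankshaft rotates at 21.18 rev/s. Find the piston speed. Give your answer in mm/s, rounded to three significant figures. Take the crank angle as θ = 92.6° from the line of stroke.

ω = 2π·21.2 = 133.1 rad/s
For an in-line slider-crank, x = r cosθ + √(L² − r² sin²θ), so v = −rω sinθ·[1 + r cosθ/√(L² − r² sin²θ)].
With r = 0.0564 m, L = 0.1951 m, θ = 92.6°: √(L² − r² sin²θ) = 0.18679 m.
v = −0.0564·133.1·0.99897·[1 + 0.0564·-0.04536/0.18679] = -7.3952 m/s.
|v| = 7.3952 m/s = 7395.2 mm/s.

7400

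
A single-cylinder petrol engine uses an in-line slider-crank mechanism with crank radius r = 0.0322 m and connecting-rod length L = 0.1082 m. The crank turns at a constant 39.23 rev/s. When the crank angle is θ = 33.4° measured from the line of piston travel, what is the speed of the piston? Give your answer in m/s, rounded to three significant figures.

5.47

ω = 2π·39.2 = 246.5 rad/s
For an in-line slider-crank, x = r cosθ + √(L² − r² sin²θ), so v = −rω sinθ·[1 + r cosθ/√(L² − r² sin²θ)].
With r = 0.0322 m, L = 0.1082 m, θ = 33.4°: √(L² − r² sin²θ) = 0.10674 m.
v = −0.0322·246.5·0.55048·[1 + 0.0322·0.83485/0.10674] = -5.4695 m/s.
|v| = 5.4695 m/s.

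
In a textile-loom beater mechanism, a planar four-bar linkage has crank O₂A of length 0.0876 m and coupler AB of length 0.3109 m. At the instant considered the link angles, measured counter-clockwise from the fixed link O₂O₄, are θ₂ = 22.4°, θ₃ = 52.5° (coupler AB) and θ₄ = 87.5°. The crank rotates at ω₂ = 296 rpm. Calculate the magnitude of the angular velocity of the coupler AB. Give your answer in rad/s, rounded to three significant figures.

13.8

ω₂ = 31 rad/s (from 296 rpm).
Differentiating the loop-closure r₂e^{iθ₂}+r₃e^{iθ₃}=r₁+r₄e^{iθ₄} gives r₂ω₂e^{iθ₂}+r₃ω₃e^{iθ₃}=r₄ω₄e^{iθ₄}.
Eliminating the other unknown: ω₃ = r₂ω₂ sin(θ₄−θ₂) / [r₃ sin(θ₃−θ₄)].
Numerator sine = +0.90704; denominator sine = -0.57358.
Result = 0.0876·31·(+0.90704) / (0.3109·(-0.57358)) = -13.811 rad/s; magnitude 13.811 rad/s.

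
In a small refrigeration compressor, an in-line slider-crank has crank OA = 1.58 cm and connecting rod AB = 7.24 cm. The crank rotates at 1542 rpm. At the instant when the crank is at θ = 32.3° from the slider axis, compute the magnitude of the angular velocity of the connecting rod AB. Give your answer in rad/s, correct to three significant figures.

ω = 161.5 rad/s (converted from 1542 rpm).
The rod makes angle φ with the slider axis where L sinφ = r sinθ; differentiating, L cosφ·φ̇ = r ω cosθ.
L cosφ = √(L² − r² sin²θ) = 0.071906 m.
|ω_rod| = r ω |cosθ| / √(L² − r² sin²θ) = 0.0158·161.5·0.84526/0.071906 = 29.991 rad/s.

30.0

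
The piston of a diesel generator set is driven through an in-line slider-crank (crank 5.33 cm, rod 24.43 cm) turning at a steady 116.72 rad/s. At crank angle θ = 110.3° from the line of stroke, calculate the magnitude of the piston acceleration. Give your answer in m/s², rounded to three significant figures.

ω = 116.7 rad/s
x(θ) = r cosθ + √(L² − r² sin²θ); with ω constant, a = ω²·d²x/dθ².
d²x/dθ² = −r cosθ − r²(cos2θ)/√u − r⁴ sin²2θ/(4u^{3/2}),  u = L² − r² sin²θ = 0.0571835 m².
Substituting r = 0.0533 m, L = 0.2443 m, θ = 110.3°: d²x/dθ² = +0.027449 m.
a = ω²·d²x/dθ² = (116.7)²·(+0.027449) = +373.96 m/s²;  |a| = 373.96 m/s².

374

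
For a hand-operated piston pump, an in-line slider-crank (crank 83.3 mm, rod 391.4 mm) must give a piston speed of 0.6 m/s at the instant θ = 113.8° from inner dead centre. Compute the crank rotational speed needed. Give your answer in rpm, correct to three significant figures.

82.4

For an in-line slider-crank, |v_piston| = rω|sinθ|·[1 + r cosθ/√(L² − r² sin²θ)].
With r = 0.0833 m, L = 0.3914 m, θ = 113.8°: the bracketed kinematic factor |dx/dθ| = 0.069543 m.
ω = v/|dx/dθ| = 0.6/0.069543 = 8.6278 rad/s.
N = 60ω/(2π) = 82.389 rpm.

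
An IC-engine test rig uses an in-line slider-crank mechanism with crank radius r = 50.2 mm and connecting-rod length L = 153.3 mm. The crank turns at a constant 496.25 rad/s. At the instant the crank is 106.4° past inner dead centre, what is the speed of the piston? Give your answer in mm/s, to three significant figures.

ω = 496.2 rad/s
For an in-line slider-crank, x = r cosθ + √(L² − r² sin²θ), so v = −rω sinθ·[1 + r cosθ/√(L² − r² sin²θ)].
With r = 0.0502 m, L = 0.1533 m, θ = 106.4°: √(L² − r² sin²θ) = 0.14554 m.
v = −0.0502·496.2·0.95931·[1 + 0.0502·-0.28234/0.14554] = -21.571 m/s.
|v| = 21.571 m/s = 21571 mm/s.

21600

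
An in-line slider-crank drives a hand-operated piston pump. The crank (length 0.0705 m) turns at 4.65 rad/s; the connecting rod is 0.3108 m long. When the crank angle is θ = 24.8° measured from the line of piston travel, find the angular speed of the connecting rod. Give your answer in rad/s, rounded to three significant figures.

ω = 4.65 rad/s
The rod makes angle φ with the slider axis where L sinφ = r sinθ; differentiating, L cosφ·φ̇ = r ω cosθ.
L cosφ = √(L² − r² sin²θ) = 0.30939 m.
|ω_rod| = r ω |cosθ| / √(L² − r² sin²θ) = 0.0705·4.65·0.90778/0.30939 = 0.96187 rad/s.

0.962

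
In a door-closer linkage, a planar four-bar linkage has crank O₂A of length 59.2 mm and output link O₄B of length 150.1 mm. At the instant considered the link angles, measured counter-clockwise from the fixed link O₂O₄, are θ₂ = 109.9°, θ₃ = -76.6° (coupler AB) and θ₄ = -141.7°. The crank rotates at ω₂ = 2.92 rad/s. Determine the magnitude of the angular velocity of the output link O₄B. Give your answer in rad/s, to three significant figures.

ω₂ = 2.92 rad/s
Differentiating the loop-closure r₂e^{iθ₂}+r₃e^{iθ₃}=r₁+r₄e^{iθ₄} gives r₂ω₂e^{iθ₂}+r₃ω₃e^{iθ₃}=r₄ω₄e^{iθ₄}.
Eliminating the other unknown: ω₄ = r₂ω₂ sin(θ₂−θ₃) / [r₄ sin(θ₄−θ₃)].
Numerator sine = -0.11320; denominator sine = -0.90704.
Result = 0.0592·2.92·(-0.11320) / (0.1501·(-0.90704)) = +0.14373 rad/s; magnitude 0.14373 rad/s.

0.144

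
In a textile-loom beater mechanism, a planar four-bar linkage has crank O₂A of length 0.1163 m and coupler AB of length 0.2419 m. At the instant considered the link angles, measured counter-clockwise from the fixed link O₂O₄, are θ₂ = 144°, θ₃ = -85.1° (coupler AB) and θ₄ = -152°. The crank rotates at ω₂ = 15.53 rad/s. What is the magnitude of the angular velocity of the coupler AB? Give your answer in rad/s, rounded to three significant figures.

7.30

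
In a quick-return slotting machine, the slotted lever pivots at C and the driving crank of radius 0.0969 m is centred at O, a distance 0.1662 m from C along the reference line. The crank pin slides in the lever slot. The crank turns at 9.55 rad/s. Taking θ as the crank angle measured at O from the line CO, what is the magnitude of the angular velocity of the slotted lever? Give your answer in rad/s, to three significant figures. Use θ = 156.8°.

6.98

ω = 9.55 rad/s
Crank pin A relative to C: A = (d + r cosθ, r sinθ); lever angle φ = atan2(r sinθ, d + r cosθ).
Differentiating tanφ: φ̇ = rω(d cosθ + r)/(d² + r² + 2dr cosθ).
d² + r² + 2dr cosθ = |CA|² = 0.00740711 m²;  d cosθ + r = -0.05586 m.
|ω_lever| = |0.0969·9.55·-0.05586| / 0.00740711 = 6.9788 rad/s.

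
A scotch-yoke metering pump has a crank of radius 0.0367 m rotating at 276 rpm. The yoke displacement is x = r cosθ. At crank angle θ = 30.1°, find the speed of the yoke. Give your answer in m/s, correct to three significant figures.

0.532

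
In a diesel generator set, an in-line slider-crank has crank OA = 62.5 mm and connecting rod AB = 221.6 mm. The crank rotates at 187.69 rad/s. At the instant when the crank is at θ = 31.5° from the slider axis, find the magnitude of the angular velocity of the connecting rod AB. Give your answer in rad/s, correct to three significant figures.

45.6

ω = 187.7 rad/s
The rod makes angle φ with the slider axis where L sinφ = r sinθ; differentiating, L cosφ·φ̇ = r ω cosθ.
L cosφ = √(L² − r² sin²θ) = 0.21918 m.
|ω_rod| = r ω |cosθ| / √(L² − r² sin²θ) = 0.0625·187.7·0.85264/0.21918 = 45.634 rad/s.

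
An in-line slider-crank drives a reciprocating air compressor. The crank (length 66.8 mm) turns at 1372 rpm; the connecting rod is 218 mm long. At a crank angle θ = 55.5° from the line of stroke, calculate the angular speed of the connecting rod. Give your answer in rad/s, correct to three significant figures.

25.8

ω = 143.7 rad/s (converted from 1372 rpm).
The rod makes angle φ with the slider axis where L sinφ = r sinθ; differentiating, L cosφ·φ̇ = r ω cosθ.
L cosφ = √(L² − r² sin²θ) = 0.21093 m.
|ω_rod| = r ω |cosθ| / √(L² − r² sin²θ) = 0.0668·143.7·0.56641/0.21093 = 25.772 rad/s.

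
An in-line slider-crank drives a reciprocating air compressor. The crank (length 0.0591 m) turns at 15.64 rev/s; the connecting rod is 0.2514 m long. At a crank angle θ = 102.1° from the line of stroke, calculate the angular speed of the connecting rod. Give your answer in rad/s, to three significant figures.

ω = 98.27 rad/s (converted from 15.64 rev/s).
The rod makes angle φ with the slider axis where L sinφ = r sinθ; differentiating, L cosφ·φ̇ = r ω cosθ.
L cosφ = √(L² − r² sin²θ) = 0.24467 m.
|ω_rod| = r ω |cosθ| / √(L² − r² sin²θ) = 0.0591·98.27·0.20962/0.24467 = 4.9757 rad/s.

4.98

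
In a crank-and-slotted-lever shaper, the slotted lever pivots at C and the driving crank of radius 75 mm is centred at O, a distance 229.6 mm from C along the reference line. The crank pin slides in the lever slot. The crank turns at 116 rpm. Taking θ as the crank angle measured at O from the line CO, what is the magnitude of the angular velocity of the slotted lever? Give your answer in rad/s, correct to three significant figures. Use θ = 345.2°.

ω = 12.15 rad/s (from 116 rpm).
Crank pin A relative to C: A = (d + r cosθ, r sinθ); lever angle φ = atan2(r sinθ, d + r cosθ).
Differentiating tanφ: φ̇ = rω(d cosθ + r)/(d² + r² + 2dr cosθ).
d² + r² + 2dr cosθ = |CA|² = 0.0916386 m²;  d cosθ + r = +0.29698 m.
|ω_lever| = |0.075·12.15·+0.29698| / 0.0916386 = 2.9526 rad/s.

2.95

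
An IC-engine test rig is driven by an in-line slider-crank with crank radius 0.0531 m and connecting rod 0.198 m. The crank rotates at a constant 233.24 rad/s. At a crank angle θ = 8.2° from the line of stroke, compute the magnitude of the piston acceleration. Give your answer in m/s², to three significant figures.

ω = 233.2 rad/s
x(θ) = r cosθ + √(L² − r² sin²θ); with ω constant, a = ω²·d²x/dθ².
d²x/dθ² = −r cosθ − r²(cos2θ)/√u − r⁴ sin²2θ/(4u^{3/2}),  u = L² − r² sin²θ = 0.0391466 m².
Substituting r = 0.0531 m, L = 0.198 m, θ = 8.2°: d²x/dθ² = -0.066249 m.
a = ω²·d²x/dθ² = (233.2)²·(-0.066249) = -3604 m/s²;  |a| = 3604 m/s².

3600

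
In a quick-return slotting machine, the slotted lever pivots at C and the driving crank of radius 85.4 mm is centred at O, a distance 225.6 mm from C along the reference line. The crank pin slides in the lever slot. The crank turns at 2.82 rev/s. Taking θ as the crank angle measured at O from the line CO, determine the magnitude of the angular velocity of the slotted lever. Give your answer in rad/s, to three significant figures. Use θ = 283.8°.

ω = 17.72 rad/s (from 2.82 rev/s).
Crank pin A relative to C: A = (d + r cosθ, r sinθ); lever angle φ = atan2(r sinθ, d + r cosθ).
Differentiating tanφ: φ̇ = rω(d cosθ + r)/(d² + r² + 2dr cosθ).
d² + r² + 2dr cosθ = |CA|² = 0.0673798 m²;  d cosθ + r = +0.13921 m.
|ω_lever| = |0.0854·17.72·+0.13921| / 0.0673798 = 3.1263 rad/s.

3.13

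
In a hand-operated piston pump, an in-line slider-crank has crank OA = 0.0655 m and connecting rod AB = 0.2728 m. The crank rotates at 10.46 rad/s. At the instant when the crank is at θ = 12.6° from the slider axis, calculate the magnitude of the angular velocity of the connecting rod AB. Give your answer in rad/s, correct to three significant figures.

ω = 10.46 rad/s
The rod makes angle φ with the slider axis where L sinφ = r sinθ; differentiating, L cosφ·φ̇ = r ω cosθ.
L cosφ = √(L² − r² sin²θ) = 0.27243 m.
|ω_rod| = r ω |cosθ| / √(L² − r² sin²θ) = 0.0655·10.46·0.97592/0.27243 = 2.4544 rad/s.

2.45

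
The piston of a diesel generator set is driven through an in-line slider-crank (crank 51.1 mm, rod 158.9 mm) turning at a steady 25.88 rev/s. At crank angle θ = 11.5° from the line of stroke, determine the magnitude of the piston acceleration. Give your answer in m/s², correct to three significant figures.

1730

ω = 2π·25.9 = 162.6 rad/s
x(θ) = r cosθ + √(L² − r² sin²θ); with ω constant, a = ω²·d²x/dθ².
d²x/dθ² = −r cosθ − r²(cos2θ)/√u − r⁴ sin²2θ/(4u^{3/2}),  u = L² − r² sin²θ = 0.0251454 m².
Substituting r = 0.0511 m, L = 0.1589 m, θ = 11.5°: d²x/dθ² = -0.065297 m.
a = ω²·d²x/dθ² = (162.6)²·(-0.065297) = -1726.6 m/s²;  |a| = 1726.6 m/s².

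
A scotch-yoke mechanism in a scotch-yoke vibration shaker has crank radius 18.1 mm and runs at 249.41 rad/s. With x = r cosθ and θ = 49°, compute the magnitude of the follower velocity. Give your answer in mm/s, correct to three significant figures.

3410

ω = 249.4 rad/s
x = r cosθ ⇒ ẋ = −rω sinθ.
|v| = rω|sinθ| = 0.0181·249.4·|sin 49°| = 3.407 m/s = 3407 mm/s.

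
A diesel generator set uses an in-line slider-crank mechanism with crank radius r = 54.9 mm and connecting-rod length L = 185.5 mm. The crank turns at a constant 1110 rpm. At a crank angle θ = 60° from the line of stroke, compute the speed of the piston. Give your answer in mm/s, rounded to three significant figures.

ω = 2π·1110/60 = 116.2 rad/s
For an in-line slider-crank, x = r cosθ + √(L² − r² sin²θ), so v = −rω sinθ·[1 + r cosθ/√(L² − r² sin²θ)].
With r = 0.0549 m, L = 0.1855 m, θ = 60°: √(L² − r² sin²θ) = 0.1793 m.
v = −0.0549·116.2·0.86603·[1 + 0.0549·0.50000/0.1793] = -6.3726 m/s.
|v| = 6.3726 m/s = 6372.6 mm/s.

6370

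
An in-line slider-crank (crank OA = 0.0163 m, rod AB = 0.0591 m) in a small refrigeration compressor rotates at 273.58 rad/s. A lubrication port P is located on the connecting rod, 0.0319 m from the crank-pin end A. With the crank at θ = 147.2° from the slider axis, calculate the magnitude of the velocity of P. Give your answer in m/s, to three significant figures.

2.73

ω = 273.6 rad/s.  Crank-pin speed |V_A| = rω = 4.4594 m/s, perpendicular to OA.
Rod angle: sinφ = −(r/L) sinθ ⇒ φ = -8.592°; ω_rod = −rω cosθ/√(L²−r²sin²θ) = +64.144 rad/s.
V_P = V_A + ω_rod × AP, with AP = 0.0319 m along the rod.
Components: V_Px = −rω sinθ − a·ω_rod·sinφ = -2.11 m/s;  V_Py = rω cosθ + a·ω_rod·cosφ = -1.7251 m/s.
|V_P| = √(V_Px² + V_Py²) = 2.7254 m/s.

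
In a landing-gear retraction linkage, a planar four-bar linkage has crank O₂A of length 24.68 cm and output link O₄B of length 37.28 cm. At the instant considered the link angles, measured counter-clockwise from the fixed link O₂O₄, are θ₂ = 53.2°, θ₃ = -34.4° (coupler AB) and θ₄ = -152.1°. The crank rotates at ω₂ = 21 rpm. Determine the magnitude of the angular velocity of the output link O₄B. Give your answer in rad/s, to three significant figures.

ω₂ = 2.199 rad/s (from 21 rpm).
Differentiating the loop-closure r₂e^{iθ₂}+r₃e^{iθ₃}=r₁+r₄e^{iθ₄} gives r₂ω₂e^{iθ₂}+r₃ω₃e^{iθ₃}=r₄ω₄e^{iθ₄}.
Eliminating the other unknown: ω₄ = r₂ω₂ sin(θ₂−θ₃) / [r₄ sin(θ₄−θ₃)].
Numerator sine = +0.99912; denominator sine = -0.88539.
Result = 0.2468·2.199·(+0.99912) / (0.3728·(-0.88539)) = -1.6429 rad/s; magnitude 1.6429 rad/s.

1.64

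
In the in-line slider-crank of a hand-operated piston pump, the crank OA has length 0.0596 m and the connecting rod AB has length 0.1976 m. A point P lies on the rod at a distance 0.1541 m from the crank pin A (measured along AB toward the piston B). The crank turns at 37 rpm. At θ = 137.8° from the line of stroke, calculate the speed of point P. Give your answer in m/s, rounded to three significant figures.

ω = 3.875 rad/s.  Crank-pin speed |V_A| = rω = 0.23093 m/s, perpendicular to OA.
Rod angle: sinφ = −(r/L) sinθ ⇒ φ = -11.689°; ω_rod = −rω cosθ/√(L²−r²sin²θ) = +0.88409 rad/s.
V_P = V_A + ω_rod × AP, with AP = 0.1541 m along the rod.
Components: V_Px = −rω sinθ − a·ω_rod·sinφ = -0.12752 m/s;  V_Py = rω cosθ + a·ω_rod·cosφ = -0.03766 m/s.
|V_P| = √(V_Px² + V_Py²) = 0.13296 m/s.

0.133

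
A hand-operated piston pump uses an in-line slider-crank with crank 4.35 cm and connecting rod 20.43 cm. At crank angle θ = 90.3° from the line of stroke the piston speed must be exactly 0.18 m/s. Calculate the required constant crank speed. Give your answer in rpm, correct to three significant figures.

For an in-line slider-crank, |v_piston| = rω|sinθ|·[1 + r cosθ/√(L² − r² sin²θ)].
With r = 0.0435 m, L = 0.2043 m, θ = 90.3°: the bracketed kinematic factor |dx/dθ| = 0.04345 m.
ω = v/|dx/dθ| = 0.18/0.04345 = 4.1427 rad/s.
N = 60ω/(2π) = 39.56 rpm.

39.6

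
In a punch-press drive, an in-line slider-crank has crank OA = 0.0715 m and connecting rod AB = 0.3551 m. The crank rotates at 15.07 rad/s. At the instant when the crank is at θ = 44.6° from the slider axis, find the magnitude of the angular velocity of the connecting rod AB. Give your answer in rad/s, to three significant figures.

2.18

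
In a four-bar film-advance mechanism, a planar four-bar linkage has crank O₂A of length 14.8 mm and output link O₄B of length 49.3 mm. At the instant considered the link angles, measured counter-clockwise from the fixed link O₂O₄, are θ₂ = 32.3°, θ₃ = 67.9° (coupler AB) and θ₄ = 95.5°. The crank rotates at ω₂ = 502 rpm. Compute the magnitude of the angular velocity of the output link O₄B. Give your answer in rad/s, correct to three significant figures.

19.8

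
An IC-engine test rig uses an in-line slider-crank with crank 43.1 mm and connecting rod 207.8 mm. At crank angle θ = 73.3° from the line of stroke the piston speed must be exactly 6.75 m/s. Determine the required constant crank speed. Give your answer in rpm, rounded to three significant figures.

For an in-line slider-crank, |v_piston| = rω|sinθ|·[1 + r cosθ/√(L² − r² sin²θ)].
With r = 0.0431 m, L = 0.2078 m, θ = 73.3°: the bracketed kinematic factor |dx/dθ| = 0.043793 m.
ω = v/|dx/dθ| = 6.75/0.043793 = 154.14 rad/s.
N = 60ω/(2π) = 1471.9 rpm.

1470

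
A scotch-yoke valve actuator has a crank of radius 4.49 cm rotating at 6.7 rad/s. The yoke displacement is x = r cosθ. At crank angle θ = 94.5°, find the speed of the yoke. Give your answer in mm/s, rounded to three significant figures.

ω = 6.7 rad/s
x = r cosθ ⇒ ẋ = −rω sinθ.
|v| = rω|sinθ| = 0.0449·6.7·|sin 94.5°| = 0.2999 m/s = 299.9 mm/s.

300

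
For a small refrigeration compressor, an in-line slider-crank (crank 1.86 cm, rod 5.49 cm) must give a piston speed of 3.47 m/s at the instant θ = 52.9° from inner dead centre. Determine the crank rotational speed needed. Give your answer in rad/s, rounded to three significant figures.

For an in-line slider-crank, |v_piston| = rω|sinθ|·[1 + r cosθ/√(L² − r² sin²θ)].
With r = 0.0186 m, L = 0.0549 m, θ = 52.9°: the bracketed kinematic factor |dx/dθ| = 0.017984 m.
ω = v/|dx/dθ| = 3.47/0.017984 = 192.95 rad/s.

193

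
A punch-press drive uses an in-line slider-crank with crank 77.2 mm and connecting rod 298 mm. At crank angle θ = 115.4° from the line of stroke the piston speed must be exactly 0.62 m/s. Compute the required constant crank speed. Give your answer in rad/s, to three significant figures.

For an in-line slider-crank, |v_piston| = rω|sinθ|·[1 + r cosθ/√(L² − r² sin²θ)].
With r = 0.0772 m, L = 0.298 m, θ = 115.4°: the bracketed kinematic factor |dx/dθ| = 0.061767 m.
ω = v/|dx/dθ| = 0.62/0.061767 = 10.038 rad/s.

10.0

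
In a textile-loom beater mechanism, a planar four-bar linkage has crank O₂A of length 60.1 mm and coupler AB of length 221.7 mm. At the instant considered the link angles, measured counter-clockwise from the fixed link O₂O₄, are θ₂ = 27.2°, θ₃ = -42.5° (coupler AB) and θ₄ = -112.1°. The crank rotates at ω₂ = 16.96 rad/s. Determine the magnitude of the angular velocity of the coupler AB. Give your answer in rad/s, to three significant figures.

ω₂ = 16.96 rad/s
Differentiating the loop-closure r₂e^{iθ₂}+r₃e^{iθ₃}=r₁+r₄e^{iθ₄} gives r₂ω₂e^{iθ₂}+r₃ω₃e^{iθ₃}=r₄ω₄e^{iθ₄}.
Eliminating the other unknown: ω₃ = r₂ω₂ sin(θ₄−θ₂) / [r₃ sin(θ₃−θ₄)].
Numerator sine = -0.65210; denominator sine = +0.93728.
Result = 0.0601·16.96·(-0.65210) / (0.2217·(+0.93728)) = -3.1987 rad/s; magnitude 3.1987 rad/s.

3.20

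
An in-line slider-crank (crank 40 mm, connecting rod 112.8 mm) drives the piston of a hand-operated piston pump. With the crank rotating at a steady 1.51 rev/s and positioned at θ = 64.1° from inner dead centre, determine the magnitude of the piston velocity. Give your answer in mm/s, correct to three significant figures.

ω = 2π·1.51 = 9.488 rad/s
For an in-line slider-crank, x = r cosθ + √(L² − r² sin²θ), so v = −rω sinθ·[1 + r cosθ/√(L² − r² sin²θ)].
With r = 0.04 m, L = 0.1128 m, θ = 64.1°: √(L² − r² sin²θ) = 0.10691 m.
v = −0.04·9.488·0.89956·[1 + 0.04·0.43680/0.10691] = -0.39718 m/s.
|v| = 0.39718 m/s = 397.18 mm/s.

397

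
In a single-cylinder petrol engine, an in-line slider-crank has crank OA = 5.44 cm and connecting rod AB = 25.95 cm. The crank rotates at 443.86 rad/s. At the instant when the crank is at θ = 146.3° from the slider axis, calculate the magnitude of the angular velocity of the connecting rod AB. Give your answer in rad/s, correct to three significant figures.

77.9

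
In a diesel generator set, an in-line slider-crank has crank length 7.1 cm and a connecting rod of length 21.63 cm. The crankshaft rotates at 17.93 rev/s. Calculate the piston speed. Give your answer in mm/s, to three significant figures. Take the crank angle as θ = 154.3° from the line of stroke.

ω = 2π·17.9 = 112.7 rad/s
For an in-line slider-crank, x = r cosθ + √(L² − r² sin²θ), so v = −rω sinθ·[1 + r cosθ/√(L² − r² sin²θ)].
With r = 0.071 m, L = 0.2163 m, θ = 154.3°: √(L² − r² sin²θ) = 0.2141 m.
v = −0.071·112.7·0.43366·[1 + 0.071·-0.90108/0.2141] = -2.4322 m/s.
|v| = 2.4322 m/s = 2432.2 mm/s.

2430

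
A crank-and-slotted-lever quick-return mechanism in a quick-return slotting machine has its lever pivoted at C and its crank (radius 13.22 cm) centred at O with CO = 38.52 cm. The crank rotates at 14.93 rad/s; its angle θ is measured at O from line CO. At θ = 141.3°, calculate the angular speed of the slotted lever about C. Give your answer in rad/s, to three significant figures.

3.85

ω = 14.93 rad/s
Crank pin A relative to C: A = (d + r cosθ, r sinθ); lever angle φ = atan2(r sinθ, d + r cosθ).
Differentiating tanφ: φ̇ = rω(d cosθ + r)/(d² + r² + 2dr cosθ).
d² + r² + 2dr cosθ = |CA|² = 0.0863715 m²;  d cosθ + r = -0.16842 m.
|ω_lever| = |0.1322·14.93·-0.16842| / 0.0863715 = 3.8487 rad/s.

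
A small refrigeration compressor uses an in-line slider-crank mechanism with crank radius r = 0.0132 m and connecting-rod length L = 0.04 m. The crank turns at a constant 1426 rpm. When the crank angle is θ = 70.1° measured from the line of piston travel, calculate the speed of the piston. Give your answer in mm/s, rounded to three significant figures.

ω = 2π·1426/60 = 149.3 rad/s
For an in-line slider-crank, x = r cosθ + √(L² − r² sin²θ), so v = −rω sinθ·[1 + r cosθ/√(L² − r² sin²θ)].
With r = 0.0132 m, L = 0.04 m, θ = 70.1°: √(L² − r² sin²θ) = 0.038026 m.
v = −0.0132·149.3·0.94029·[1 + 0.0132·0.34038/0.038026] = -2.0725 m/s.
|v| = 2.0725 m/s = 2072.5 mm/s.

2070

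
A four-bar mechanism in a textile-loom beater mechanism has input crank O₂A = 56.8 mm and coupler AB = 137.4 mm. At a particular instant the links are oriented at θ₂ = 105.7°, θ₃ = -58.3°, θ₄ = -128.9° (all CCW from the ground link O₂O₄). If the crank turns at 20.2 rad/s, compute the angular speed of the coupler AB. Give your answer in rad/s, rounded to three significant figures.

7.22

ω₂ = 20.2 rad/s
Differentiating the loop-closure r₂e^{iθ₂}+r₃e^{iθ₃}=r₁+r₄e^{iθ₄} gives r₂ω₂e^{iθ₂}+r₃ω₃e^{iθ₃}=r₄ω₄e^{iθ₄}.
Eliminating the other unknown: ω₃ = r₂ω₂ sin(θ₄−θ₂) / [r₃ sin(θ₃−θ₄)].
Numerator sine = +0.81513; denominator sine = +0.94322.
Result = 0.0568·20.2·(+0.81513) / (0.1374·(+0.94322)) = +7.2165 rad/s; magnitude 7.2165 rad/s.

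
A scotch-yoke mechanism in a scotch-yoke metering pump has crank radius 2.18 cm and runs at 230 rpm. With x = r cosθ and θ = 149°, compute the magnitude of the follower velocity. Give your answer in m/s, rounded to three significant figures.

0.270

ω = 24.09 rad/s (from 230 rpm).
x = r cosθ ⇒ ẋ = −rω sinθ.
|v| = rω|sinθ| = 0.0218·24.09·|sin 149°| = 0.27043 m/s.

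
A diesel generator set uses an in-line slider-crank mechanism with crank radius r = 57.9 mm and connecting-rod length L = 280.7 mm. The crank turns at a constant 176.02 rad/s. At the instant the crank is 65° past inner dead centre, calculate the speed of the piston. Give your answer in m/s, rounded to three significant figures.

10.1

ω = 176 rad/s
For an in-line slider-crank, x = r cosθ + √(L² − r² sin²θ), so v = −rω sinθ·[1 + r cosθ/√(L² − r² sin²θ)].
With r = 0.0579 m, L = 0.2807 m, θ = 65°: √(L² − r² sin²θ) = 0.27575 m.
v = −0.0579·176·0.90631·[1 + 0.0579·0.42262/0.27575] = -10.056 m/s.
|v| = 10.056 m/s.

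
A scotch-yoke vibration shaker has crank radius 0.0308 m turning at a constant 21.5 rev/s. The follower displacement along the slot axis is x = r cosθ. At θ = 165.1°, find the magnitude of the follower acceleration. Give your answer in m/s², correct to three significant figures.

ω = 135.1 rad/s (from 21.5 rev/s).
x = r cosθ ⇒ ẍ = −rω² cosθ (ω constant).
|a| = rω²|cosθ| = 0.0308·(135.1)²·|cos 165.1°| = 543.17 m/s².

543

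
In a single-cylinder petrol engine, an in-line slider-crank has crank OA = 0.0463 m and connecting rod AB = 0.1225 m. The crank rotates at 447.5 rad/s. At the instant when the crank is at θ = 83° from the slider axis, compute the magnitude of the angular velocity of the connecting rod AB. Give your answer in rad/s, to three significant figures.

22.2

ω = 447.5 rad/s
The rod makes angle φ with the slider axis where L sinφ = r sinθ; differentiating, L cosφ·φ̇ = r ω cosθ.
L cosφ = √(L² − r² sin²θ) = 0.11355 m.
|ω_rod| = r ω |cosθ| / √(L² − r² sin²θ) = 0.0463·447.5·0.12187/0.11355 = 22.237 rad/s.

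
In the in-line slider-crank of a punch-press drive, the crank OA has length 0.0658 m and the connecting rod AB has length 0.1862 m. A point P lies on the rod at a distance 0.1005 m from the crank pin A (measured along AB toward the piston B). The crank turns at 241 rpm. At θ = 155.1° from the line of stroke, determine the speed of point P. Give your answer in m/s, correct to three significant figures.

0.902

ω = 25.24 rad/s.  Crank-pin speed |V_A| = rω = 1.6606 m/s, perpendicular to OA.
Rod angle: sinφ = −(r/L) sinθ ⇒ φ = -8.557°; ω_rod = −rω cosθ/√(L²−r²sin²θ) = +8.1805 rad/s.
V_P = V_A + ω_rod × AP, with AP = 0.1005 m along the rod.
Components: V_Px = −rω sinθ − a·ω_rod·sinφ = -0.57686 m/s;  V_Py = rω cosθ + a·ω_rod·cosφ = -0.69327 m/s.
|V_P| = √(V_Px² + V_Py²) = 0.90188 m/s.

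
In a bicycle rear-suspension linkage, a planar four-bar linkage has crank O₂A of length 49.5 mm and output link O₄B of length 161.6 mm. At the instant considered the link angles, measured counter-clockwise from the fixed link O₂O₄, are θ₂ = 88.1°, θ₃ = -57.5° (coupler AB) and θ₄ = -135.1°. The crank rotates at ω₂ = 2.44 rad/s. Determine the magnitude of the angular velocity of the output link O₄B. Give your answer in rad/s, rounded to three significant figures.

ω₂ = 2.44 rad/s
Differentiating the loop-closure r₂e^{iθ₂}+r₃e^{iθ₃}=r₁+r₄e^{iθ₄} gives r₂ω₂e^{iθ₂}+r₃ω₃e^{iθ₃}=r₄ω₄e^{iθ₄}.
Eliminating the other unknown: ω₄ = r₂ω₂ sin(θ₂−θ₃) / [r₄ sin(θ₄−θ₃)].
Numerator sine = +0.56497; denominator sine = -0.97667.
Result = 0.0495·2.44·(+0.56497) / (0.1616·(-0.97667)) = -0.43234 rad/s; magnitude 0.43234 rad/s.

0.432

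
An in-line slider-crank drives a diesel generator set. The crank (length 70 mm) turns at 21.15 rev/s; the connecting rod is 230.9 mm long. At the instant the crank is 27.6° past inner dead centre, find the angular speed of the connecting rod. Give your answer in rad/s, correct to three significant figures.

36.1

ω = 132.9 rad/s (converted from 21.15 rev/s).
The rod makes angle φ with the slider axis where L sinφ = r sinθ; differentiating, L cosφ·φ̇ = r ω cosθ.
L cosφ = √(L² − r² sin²θ) = 0.22861 m.
|ω_rod| = r ω |cosθ| / √(L² − r² sin²θ) = 0.07·132.9·0.88620/0.22861 = 36.06 rad/s.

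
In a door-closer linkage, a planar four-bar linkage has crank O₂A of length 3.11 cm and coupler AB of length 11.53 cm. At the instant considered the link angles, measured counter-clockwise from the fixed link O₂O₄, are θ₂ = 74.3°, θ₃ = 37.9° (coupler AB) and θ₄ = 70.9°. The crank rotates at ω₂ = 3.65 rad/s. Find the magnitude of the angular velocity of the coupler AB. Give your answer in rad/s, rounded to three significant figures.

0.107

ω₂ = 3.65 rad/s
Differentiating the loop-closure r₂e^{iθ₂}+r₃e^{iθ₃}=r₁+r₄e^{iθ₄} gives r₂ω₂e^{iθ₂}+r₃ω₃e^{iθ₃}=r₄ω₄e^{iθ₄}.
Eliminating the other unknown: ω₃ = r₂ω₂ sin(θ₄−θ₂) / [r₃ sin(θ₃−θ₄)].
Numerator sine = -0.05931; denominator sine = -0.54464.
Result = 0.0311·3.65·(-0.05931) / (0.1153·(-0.54464)) = +0.10721 rad/s; magnitude 0.10721 rad/s.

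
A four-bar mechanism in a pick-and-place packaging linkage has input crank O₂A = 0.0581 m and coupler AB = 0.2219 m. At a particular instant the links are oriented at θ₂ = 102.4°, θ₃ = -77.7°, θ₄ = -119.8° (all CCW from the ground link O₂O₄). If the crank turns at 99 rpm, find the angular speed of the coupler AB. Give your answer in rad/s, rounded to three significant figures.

ω₂ = 10.37 rad/s (from 99 rpm).
Differentiating the loop-closure r₂e^{iθ₂}+r₃e^{iθ₃}=r₁+r₄e^{iθ₄} gives r₂ω₂e^{iθ₂}+r₃ω₃e^{iθ₃}=r₄ω₄e^{iθ₄}.
Eliminating the other unknown: ω₃ = r₂ω₂ sin(θ₄−θ₂) / [r₃ sin(θ₃−θ₄)].
Numerator sine = +0.67172; denominator sine = +0.67043.
Result = 0.0581·10.37·(+0.67172) / (0.2219·(+0.67043)) = +2.7197 rad/s; magnitude 2.7197 rad/s.

2.72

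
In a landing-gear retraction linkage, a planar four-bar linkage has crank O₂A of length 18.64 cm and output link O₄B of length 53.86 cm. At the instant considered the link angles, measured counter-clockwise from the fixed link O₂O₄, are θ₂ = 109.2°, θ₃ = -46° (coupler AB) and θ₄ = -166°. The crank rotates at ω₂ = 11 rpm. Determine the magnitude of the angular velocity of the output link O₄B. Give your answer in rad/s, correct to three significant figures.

ω₂ = 1.152 rad/s (from 11 rpm).
Differentiating the loop-closure r₂e^{iθ₂}+r₃e^{iθ₃}=r₁+r₄e^{iθ₄} gives r₂ω₂e^{iθ₂}+r₃ω₃e^{iθ₃}=r₄ω₄e^{iθ₄}.
Eliminating the other unknown: ω₄ = r₂ω₂ sin(θ₂−θ₃) / [r₄ sin(θ₄−θ₃)].
Numerator sine = +0.41945; denominator sine = -0.86603.
Result = 0.1864·1.152·(+0.41945) / (0.5386·(-0.86603)) = -0.19309 rad/s; magnitude 0.19309 rad/s.

0.193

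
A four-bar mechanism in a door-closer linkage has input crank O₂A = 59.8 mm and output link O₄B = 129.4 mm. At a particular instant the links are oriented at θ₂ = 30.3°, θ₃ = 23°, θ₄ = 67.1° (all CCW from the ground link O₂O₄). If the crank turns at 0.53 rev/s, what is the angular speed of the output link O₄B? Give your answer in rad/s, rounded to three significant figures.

0.281

ω₂ = 3.33 rad/s (from 0.53 rev/s).
Differentiating the loop-closure r₂e^{iθ₂}+r₃e^{iθ₃}=r₁+r₄e^{iθ₄} gives r₂ω₂e^{iθ₂}+r₃ω₃e^{iθ₃}=r₄ω₄e^{iθ₄}.
Eliminating the other unknown: ω₄ = r₂ω₂ sin(θ₂−θ₃) / [r₄ sin(θ₄−θ₃)].
Numerator sine = +0.12706; denominator sine = +0.69591.
Result = 0.0598·3.33·(+0.12706) / (0.1294·(+0.69591)) = +0.28099 rad/s; magnitude 0.28099 rad/s.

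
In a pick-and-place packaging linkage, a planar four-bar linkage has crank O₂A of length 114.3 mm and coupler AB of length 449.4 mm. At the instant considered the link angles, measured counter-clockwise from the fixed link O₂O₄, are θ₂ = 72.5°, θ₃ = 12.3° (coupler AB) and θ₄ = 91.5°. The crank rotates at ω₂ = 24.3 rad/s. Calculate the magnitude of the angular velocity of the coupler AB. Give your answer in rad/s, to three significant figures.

2.05

ω₂ = 24.3 rad/s
Differentiating the loop-closure r₂e^{iθ₂}+r₃e^{iθ₃}=r₁+r₄e^{iθ₄} gives r₂ω₂e^{iθ₂}+r₃ω₃e^{iθ₃}=r₄ω₄e^{iθ₄}.
Eliminating the other unknown: ω₃ = r₂ω₂ sin(θ₄−θ₂) / [r₃ sin(θ₃−θ₄)].
Numerator sine = +0.32557; denominator sine = -0.98229.
Result = 0.1143·24.3·(+0.32557) / (0.4494·(-0.98229)) = -2.0484 rad/s; magnitude 2.0484 rad/s.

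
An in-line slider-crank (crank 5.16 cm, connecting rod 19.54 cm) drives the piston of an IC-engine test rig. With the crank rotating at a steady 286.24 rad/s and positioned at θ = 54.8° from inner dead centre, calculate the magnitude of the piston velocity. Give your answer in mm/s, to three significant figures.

14000

ω = 286.2 rad/s
For an in-line slider-crank, x = r cosθ + √(L² − r² sin²θ), so v = −rω sinθ·[1 + r cosθ/√(L² − r² sin²θ)].
With r = 0.0516 m, L = 0.1954 m, θ = 54.8°: √(L² − r² sin²θ) = 0.1908 m.
v = −0.0516·286.2·0.81714·[1 + 0.0516·0.57643/0.1908] = -13.951 m/s.
|v| = 13.951 m/s = 13951 mm/s.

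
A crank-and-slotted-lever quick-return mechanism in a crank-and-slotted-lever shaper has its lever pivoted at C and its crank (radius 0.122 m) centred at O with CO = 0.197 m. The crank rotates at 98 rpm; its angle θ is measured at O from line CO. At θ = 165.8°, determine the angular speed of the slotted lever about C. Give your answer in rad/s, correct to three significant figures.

12.2

ω = 10.26 rad/s (from 98 rpm).
Crank pin A relative to C: A = (d + r cosθ, r sinθ); lever angle φ = atan2(r sinθ, d + r cosθ).
Differentiating tanφ: φ̇ = rω(d cosθ + r)/(d² + r² + 2dr cosθ).
d² + r² + 2dr cosθ = |CA|² = 0.0070937 m²;  d cosθ + r = -0.068981 m.
|ω_lever| = |0.122·10.26·-0.068981| / 0.0070937 = 12.175 rad/s.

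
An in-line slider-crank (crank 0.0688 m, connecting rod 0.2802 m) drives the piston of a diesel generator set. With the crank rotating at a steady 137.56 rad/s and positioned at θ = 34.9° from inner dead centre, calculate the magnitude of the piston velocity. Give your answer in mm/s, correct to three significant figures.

6520

ω = 137.6 rad/s
For an in-line slider-crank, x = r cosθ + √(L² − r² sin²θ), so v = −rω sinθ·[1 + r cosθ/√(L² − r² sin²θ)].
With r = 0.0688 m, L = 0.2802 m, θ = 34.9°: √(L² − r² sin²θ) = 0.27742 m.
v = −0.0688·137.6·0.57215·[1 + 0.0688·0.82015/0.27742] = -6.5162 m/s.
|v| = 6.5162 m/s = 6516.2 mm/s.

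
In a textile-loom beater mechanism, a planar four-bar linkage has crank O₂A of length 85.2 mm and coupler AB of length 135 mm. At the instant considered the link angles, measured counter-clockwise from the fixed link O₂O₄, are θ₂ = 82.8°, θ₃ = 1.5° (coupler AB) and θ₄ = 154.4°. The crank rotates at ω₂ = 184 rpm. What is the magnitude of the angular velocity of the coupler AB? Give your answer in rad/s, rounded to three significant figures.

ω₂ = 19.27 rad/s (from 184 rpm).
Differentiating the loop-closure r₂e^{iθ₂}+r₃e^{iθ₃}=r₁+r₄e^{iθ₄} gives r₂ω₂e^{iθ₂}+r₃ω₃e^{iθ₃}=r₄ω₄e^{iθ₄}.
Eliminating the other unknown: ω₃ = r₂ω₂ sin(θ₄−θ₂) / [r₃ sin(θ₃−θ₄)].
Numerator sine = +0.94888; denominator sine = -0.45554.
Result = 0.0852·19.27·(+0.94888) / (0.135·(-0.45554)) = -25.33 rad/s; magnitude 25.33 rad/s.

25.3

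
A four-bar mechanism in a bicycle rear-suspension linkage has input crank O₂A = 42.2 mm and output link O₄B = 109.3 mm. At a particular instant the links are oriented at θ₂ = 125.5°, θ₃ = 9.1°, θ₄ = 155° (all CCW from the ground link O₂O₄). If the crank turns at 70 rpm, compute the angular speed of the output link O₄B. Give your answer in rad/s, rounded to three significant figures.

4.52

ω₂ = 7.33 rad/s (from 70 rpm).
Differentiating the loop-closure r₂e^{iθ₂}+r₃e^{iθ₃}=r₁+r₄e^{iθ₄} gives r₂ω₂e^{iθ₂}+r₃ω₃e^{iθ₃}=r₄ω₄e^{iθ₄}.
Eliminating the other unknown: ω₄ = r₂ω₂ sin(θ₂−θ₃) / [r₄ sin(θ₄−θ₃)].
Numerator sine = +0.89571; denominator sine = +0.56064.
Result = 0.0422·7.33·(+0.89571) / (0.1093·(+0.56064)) = +4.5217 rad/s; magnitude 4.5217 rad/s.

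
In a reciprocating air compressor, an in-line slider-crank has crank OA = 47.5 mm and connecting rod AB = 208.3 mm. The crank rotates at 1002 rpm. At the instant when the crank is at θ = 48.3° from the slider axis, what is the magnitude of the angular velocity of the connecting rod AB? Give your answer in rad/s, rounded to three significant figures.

16.2

ω = 104.9 rad/s (converted from 1002 rpm).
The rod makes angle φ with the slider axis where L sinφ = r sinθ; differentiating, L cosφ·φ̇ = r ω cosθ.
L cosφ = √(L² − r² sin²θ) = 0.20526 m.
|ω_rod| = r ω |cosθ| / √(L² − r² sin²θ) = 0.0475·104.9·0.66523/0.20526 = 16.153 rad/s.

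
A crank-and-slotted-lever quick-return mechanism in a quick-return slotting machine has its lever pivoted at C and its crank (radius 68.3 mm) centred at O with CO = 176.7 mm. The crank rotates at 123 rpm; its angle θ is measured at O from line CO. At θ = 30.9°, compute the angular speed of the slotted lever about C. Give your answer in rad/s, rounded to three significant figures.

ω = 12.88 rad/s (from 123 rpm).
Crank pin A relative to C: A = (d + r cosθ, r sinθ); lever angle φ = atan2(r sinθ, d + r cosθ).
Differentiating tanφ: φ̇ = rω(d cosθ + r)/(d² + r² + 2dr cosθ).
d² + r² + 2dr cosθ = |CA|² = 0.0565991 m²;  d cosθ + r = +0.21992 m.
|ω_lever| = |0.0683·12.88·+0.21992| / 0.0565991 = 3.4183 rad/s.

3.42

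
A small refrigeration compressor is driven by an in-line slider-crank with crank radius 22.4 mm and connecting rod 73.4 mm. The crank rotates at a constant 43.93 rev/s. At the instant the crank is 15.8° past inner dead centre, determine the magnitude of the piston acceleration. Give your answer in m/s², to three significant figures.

ω = 2π·43.9 = 276 rad/s
x(θ) = r cosθ + √(L² − r² sin²θ); with ω constant, a = ω²·d²x/dθ².
d²x/dθ² = −r cosθ − r²(cos2θ)/√u − r⁴ sin²2θ/(4u^{3/2}),  u = L² − r² sin²θ = 0.00535036 m².
Substituting r = 0.0224 m, L = 0.0734 m, θ = 15.8°: d²x/dθ² = -0.02744 m.
a = ω²·d²x/dθ² = (276)²·(-0.02744) = -2090.6 m/s²;  |a| = 2090.6 m/s².

2090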